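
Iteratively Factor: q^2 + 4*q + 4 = (q + 2)*(q + 2)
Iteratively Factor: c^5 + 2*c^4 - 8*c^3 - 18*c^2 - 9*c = (c + 1)*(c^4 + c^3 - 9*c^2 - 9*c) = c*(c + 1)*(c^3 + c^2 - 9*c - 9) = c*(c + 1)^2*(c^2 - 9) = c*(c + 1)^2*(c + 3)*(c - 3)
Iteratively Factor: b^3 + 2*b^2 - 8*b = (b)*(b^2 + 2*b - 8) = b*(b + 4)*(b - 2)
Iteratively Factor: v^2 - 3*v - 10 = (v - 5)*(v + 2)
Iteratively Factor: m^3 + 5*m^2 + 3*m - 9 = (m + 3)*(m^2 + 2*m - 3) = (m - 1)*(m + 3)*(m + 3)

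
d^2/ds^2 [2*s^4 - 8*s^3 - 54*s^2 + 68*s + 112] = 24*s^2 - 48*s - 108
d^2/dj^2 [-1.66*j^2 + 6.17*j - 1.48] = -3.32000000000000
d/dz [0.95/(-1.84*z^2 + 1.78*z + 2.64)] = (3.496*z - 1.691)/(-1.84*z^2 + 1.78*z + 2.64)^2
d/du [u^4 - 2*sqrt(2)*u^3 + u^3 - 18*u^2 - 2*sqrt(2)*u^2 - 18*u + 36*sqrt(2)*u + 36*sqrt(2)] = 4*u^3 - 6*sqrt(2)*u^2 + 3*u^2 - 36*u - 4*sqrt(2)*u - 18 + 36*sqrt(2)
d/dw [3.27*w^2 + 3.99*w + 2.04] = 6.54*w + 3.99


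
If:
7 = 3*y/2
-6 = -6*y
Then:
No Solution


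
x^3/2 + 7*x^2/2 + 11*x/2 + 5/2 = (x/2 + 1/2)*(x + 1)*(x + 5)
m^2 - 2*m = m*(m - 2)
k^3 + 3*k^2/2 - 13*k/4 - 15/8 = (k - 3/2)*(k + 1/2)*(k + 5/2)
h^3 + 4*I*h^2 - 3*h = h*(h + I)*(h + 3*I)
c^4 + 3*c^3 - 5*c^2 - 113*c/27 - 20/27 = (c - 5/3)*(c + 1/3)^2*(c + 4)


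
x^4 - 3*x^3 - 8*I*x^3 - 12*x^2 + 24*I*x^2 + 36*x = x*(x - 3)*(x - 6*I)*(x - 2*I)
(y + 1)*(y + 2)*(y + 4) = y^3 + 7*y^2 + 14*y + 8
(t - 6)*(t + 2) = t^2 - 4*t - 12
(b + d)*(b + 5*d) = b^2 + 6*b*d + 5*d^2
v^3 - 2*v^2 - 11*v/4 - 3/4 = (v - 3)*(v + 1/2)^2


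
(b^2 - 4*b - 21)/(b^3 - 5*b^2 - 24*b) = (b - 7)/(b*(b - 8))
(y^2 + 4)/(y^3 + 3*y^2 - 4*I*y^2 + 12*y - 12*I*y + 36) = (y - 2*I)/(y^2 + y*(3 - 6*I) - 18*I)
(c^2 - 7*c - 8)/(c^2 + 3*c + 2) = (c - 8)/(c + 2)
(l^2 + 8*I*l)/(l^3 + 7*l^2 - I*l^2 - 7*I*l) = (l + 8*I)/(l^2 + l*(7 - I) - 7*I)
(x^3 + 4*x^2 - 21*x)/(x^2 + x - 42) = x*(x - 3)/(x - 6)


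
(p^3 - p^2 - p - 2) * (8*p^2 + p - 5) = 8*p^5 - 7*p^4 - 14*p^3 - 12*p^2 + 3*p + 10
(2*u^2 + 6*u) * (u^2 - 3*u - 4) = 2*u^4 - 26*u^2 - 24*u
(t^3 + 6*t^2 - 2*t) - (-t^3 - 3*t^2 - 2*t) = 2*t^3 + 9*t^2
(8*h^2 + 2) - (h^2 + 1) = 7*h^2 + 1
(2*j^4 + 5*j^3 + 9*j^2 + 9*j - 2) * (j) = 2*j^5 + 5*j^4 + 9*j^3 + 9*j^2 - 2*j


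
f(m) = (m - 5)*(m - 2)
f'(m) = 2*m - 7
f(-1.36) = 21.37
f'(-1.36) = -9.72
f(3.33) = -2.22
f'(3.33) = -0.34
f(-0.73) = 15.64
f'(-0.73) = -8.46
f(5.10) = 0.31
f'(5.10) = 3.20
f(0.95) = 4.25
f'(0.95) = -5.10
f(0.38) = 7.48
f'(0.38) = -6.24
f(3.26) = -2.19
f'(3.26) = -0.48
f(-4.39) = 60.00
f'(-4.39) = -15.78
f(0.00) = 10.00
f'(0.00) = -7.00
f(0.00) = 10.00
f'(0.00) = -7.00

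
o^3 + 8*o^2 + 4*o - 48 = (o - 2)*(o + 4)*(o + 6)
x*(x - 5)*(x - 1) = x^3 - 6*x^2 + 5*x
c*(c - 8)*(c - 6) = c^3 - 14*c^2 + 48*c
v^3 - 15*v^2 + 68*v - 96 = (v - 8)*(v - 4)*(v - 3)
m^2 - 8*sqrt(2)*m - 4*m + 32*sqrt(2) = (m - 4)*(m - 8*sqrt(2))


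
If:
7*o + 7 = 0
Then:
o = -1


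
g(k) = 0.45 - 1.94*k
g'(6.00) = -1.94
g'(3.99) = -1.94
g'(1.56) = -1.94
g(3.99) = -7.29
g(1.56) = -2.58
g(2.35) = -4.11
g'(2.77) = -1.94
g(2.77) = -4.92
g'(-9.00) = -1.94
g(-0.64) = 1.69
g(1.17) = -1.82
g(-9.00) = 17.91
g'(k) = -1.94000000000000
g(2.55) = -4.50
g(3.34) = -6.03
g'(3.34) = -1.94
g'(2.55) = -1.94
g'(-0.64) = -1.94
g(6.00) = -11.19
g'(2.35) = -1.94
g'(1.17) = -1.94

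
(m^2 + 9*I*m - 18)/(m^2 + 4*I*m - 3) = (m + 6*I)/(m + I)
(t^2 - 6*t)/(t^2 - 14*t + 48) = t/(t - 8)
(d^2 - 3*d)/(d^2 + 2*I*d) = (d - 3)/(d + 2*I)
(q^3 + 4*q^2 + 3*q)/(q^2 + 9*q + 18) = q*(q + 1)/(q + 6)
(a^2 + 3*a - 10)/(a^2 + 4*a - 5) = (a - 2)/(a - 1)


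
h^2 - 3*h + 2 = (h - 2)*(h - 1)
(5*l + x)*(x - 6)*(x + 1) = 5*l*x^2 - 25*l*x - 30*l + x^3 - 5*x^2 - 6*x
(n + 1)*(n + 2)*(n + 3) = n^3 + 6*n^2 + 11*n + 6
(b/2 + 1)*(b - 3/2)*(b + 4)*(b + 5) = b^4/2 + 19*b^3/4 + 43*b^2/4 - 17*b/2 - 30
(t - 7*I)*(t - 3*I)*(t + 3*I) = t^3 - 7*I*t^2 + 9*t - 63*I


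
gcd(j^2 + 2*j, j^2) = j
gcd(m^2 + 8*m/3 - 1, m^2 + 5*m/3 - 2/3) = m - 1/3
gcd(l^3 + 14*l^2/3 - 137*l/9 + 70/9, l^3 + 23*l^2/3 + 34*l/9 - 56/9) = l^2 + 19*l/3 - 14/3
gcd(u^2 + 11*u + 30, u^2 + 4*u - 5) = u + 5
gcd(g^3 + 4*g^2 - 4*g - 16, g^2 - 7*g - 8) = 1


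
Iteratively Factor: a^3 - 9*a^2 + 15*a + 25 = (a + 1)*(a^2 - 10*a + 25) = (a - 5)*(a + 1)*(a - 5)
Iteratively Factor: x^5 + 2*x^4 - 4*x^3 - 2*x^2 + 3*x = (x + 3)*(x^4 - x^3 - x^2 + x) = (x + 1)*(x + 3)*(x^3 - 2*x^2 + x) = x*(x + 1)*(x + 3)*(x^2 - 2*x + 1) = x*(x - 1)*(x + 1)*(x + 3)*(x - 1)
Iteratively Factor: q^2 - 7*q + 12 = (q - 3)*(q - 4)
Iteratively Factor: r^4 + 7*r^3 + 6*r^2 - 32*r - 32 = (r + 4)*(r^3 + 3*r^2 - 6*r - 8) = (r + 1)*(r + 4)*(r^2 + 2*r - 8) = (r - 2)*(r + 1)*(r + 4)*(r + 4)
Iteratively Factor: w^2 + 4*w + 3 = (w + 3)*(w + 1)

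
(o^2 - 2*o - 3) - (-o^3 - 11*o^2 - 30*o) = o^3 + 12*o^2 + 28*o - 3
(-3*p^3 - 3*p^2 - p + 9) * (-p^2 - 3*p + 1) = 3*p^5 + 12*p^4 + 7*p^3 - 9*p^2 - 28*p + 9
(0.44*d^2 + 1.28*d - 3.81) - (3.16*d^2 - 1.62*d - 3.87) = -2.72*d^2 + 2.9*d + 0.0600000000000001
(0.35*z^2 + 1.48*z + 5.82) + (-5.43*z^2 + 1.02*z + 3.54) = -5.08*z^2 + 2.5*z + 9.36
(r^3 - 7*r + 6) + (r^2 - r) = r^3 + r^2 - 8*r + 6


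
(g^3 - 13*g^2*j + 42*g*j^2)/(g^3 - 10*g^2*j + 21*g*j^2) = (g - 6*j)/(g - 3*j)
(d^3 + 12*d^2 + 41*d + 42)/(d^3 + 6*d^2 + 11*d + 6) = (d + 7)/(d + 1)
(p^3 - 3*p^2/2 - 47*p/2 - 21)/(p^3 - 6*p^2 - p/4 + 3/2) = 2*(2*p^2 + 9*p + 7)/(4*p^2 - 1)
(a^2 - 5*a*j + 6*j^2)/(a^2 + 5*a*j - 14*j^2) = (a - 3*j)/(a + 7*j)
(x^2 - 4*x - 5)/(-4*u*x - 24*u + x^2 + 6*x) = (-x^2 + 4*x + 5)/(4*u*x + 24*u - x^2 - 6*x)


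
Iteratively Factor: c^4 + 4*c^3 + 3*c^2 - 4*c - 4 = (c + 2)*(c^3 + 2*c^2 - c - 2) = (c + 2)^2*(c^2 - 1) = (c - 1)*(c + 2)^2*(c + 1)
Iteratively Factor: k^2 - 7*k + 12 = (k - 3)*(k - 4)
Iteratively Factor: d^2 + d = (d + 1)*(d)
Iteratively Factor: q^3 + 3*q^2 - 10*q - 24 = (q + 2)*(q^2 + q - 12) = (q - 3)*(q + 2)*(q + 4)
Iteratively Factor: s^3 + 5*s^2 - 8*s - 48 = (s - 3)*(s^2 + 8*s + 16) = (s - 3)*(s + 4)*(s + 4)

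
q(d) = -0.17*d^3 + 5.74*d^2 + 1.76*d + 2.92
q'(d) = -0.51*d^2 + 11.48*d + 1.76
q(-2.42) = 34.69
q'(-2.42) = -29.01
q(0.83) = 8.24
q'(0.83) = 10.94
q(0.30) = 3.96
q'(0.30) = 5.16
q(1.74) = 22.47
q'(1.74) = 20.19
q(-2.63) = 41.09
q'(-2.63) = -31.96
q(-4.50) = 126.73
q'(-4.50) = -60.23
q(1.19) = 12.86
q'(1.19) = 14.70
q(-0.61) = 4.02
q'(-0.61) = -5.43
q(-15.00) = 1841.77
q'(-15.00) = -285.19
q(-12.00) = 1102.12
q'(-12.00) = -209.44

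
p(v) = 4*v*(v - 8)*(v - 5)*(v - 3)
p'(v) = 4*v*(v - 8)*(v - 5) + 4*v*(v - 8)*(v - 3) + 4*v*(v - 5)*(v - 3) + 4*(v - 8)*(v - 5)*(v - 3) = 16*v^3 - 192*v^2 + 632*v - 480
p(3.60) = 53.22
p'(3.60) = 53.38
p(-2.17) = 3272.28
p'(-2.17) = -2919.04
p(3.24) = 26.06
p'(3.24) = 96.34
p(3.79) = 61.01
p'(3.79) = 28.41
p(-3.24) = 7490.02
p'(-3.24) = -5087.41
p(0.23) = -94.45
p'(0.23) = -344.60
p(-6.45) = 40338.97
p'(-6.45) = -16837.46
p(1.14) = -224.59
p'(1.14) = 14.66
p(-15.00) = 496800.00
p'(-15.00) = -107160.00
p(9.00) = 864.00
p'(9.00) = 1320.00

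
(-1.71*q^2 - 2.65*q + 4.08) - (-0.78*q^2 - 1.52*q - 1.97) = -0.93*q^2 - 1.13*q + 6.05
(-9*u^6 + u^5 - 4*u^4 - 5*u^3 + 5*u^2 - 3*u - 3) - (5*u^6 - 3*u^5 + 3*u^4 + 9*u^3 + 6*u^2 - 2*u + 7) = -14*u^6 + 4*u^5 - 7*u^4 - 14*u^3 - u^2 - u - 10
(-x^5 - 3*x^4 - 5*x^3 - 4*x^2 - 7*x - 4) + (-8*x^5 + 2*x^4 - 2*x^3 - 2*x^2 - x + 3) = -9*x^5 - x^4 - 7*x^3 - 6*x^2 - 8*x - 1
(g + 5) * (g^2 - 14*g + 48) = g^3 - 9*g^2 - 22*g + 240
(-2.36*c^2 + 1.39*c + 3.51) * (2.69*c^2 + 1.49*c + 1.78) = -6.3484*c^4 + 0.2227*c^3 + 7.3122*c^2 + 7.7041*c + 6.2478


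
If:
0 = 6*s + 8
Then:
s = -4/3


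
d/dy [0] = 0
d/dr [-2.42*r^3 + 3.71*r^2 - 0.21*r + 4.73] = -7.26*r^2 + 7.42*r - 0.21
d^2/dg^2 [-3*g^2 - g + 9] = -6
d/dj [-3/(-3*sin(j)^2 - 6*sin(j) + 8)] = -18*(sin(j) + 1)*cos(j)/(3*sin(j)^2 + 6*sin(j) - 8)^2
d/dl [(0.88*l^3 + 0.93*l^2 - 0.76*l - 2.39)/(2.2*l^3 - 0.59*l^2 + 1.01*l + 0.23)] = (-2.5652*l^4 + 5.1216*l^3 + 16.8721*l^2 - 2.3924*l + 2.2391)/(4.84*l^6 - 2.596*l^5 + 4.7921*l^4 - 0.1798*l^3 + 0.7487*l^2 + 0.4646*l + 0.0529)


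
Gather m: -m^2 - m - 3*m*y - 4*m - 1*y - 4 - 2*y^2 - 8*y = -m^2 + m*(-3*y - 5) - 2*y^2 - 9*y - 4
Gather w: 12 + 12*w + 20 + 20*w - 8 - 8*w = 24*w + 24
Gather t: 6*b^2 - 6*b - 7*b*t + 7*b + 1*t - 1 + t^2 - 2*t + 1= 6*b^2 + b + t^2 + t*(-7*b - 1)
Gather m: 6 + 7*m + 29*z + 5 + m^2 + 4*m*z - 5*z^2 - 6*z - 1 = m^2 + m*(4*z + 7) - 5*z^2 + 23*z + 10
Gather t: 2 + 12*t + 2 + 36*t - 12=48*t - 8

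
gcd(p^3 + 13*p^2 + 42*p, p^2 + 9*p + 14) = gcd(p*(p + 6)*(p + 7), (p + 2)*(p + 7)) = p + 7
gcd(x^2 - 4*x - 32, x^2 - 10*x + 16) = x - 8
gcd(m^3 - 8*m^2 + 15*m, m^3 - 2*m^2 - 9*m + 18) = m - 3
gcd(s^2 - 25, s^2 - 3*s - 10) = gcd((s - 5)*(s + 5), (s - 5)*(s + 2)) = s - 5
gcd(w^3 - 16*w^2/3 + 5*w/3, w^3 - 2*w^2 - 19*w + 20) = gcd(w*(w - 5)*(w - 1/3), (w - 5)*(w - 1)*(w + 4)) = w - 5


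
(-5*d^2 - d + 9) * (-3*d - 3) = 15*d^3 + 18*d^2 - 24*d - 27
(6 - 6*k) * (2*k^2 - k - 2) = -12*k^3 + 18*k^2 + 6*k - 12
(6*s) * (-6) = -36*s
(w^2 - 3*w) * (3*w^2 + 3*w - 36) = 3*w^4 - 6*w^3 - 45*w^2 + 108*w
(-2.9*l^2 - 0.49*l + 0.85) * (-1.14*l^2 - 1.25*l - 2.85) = 3.306*l^4 + 4.1836*l^3 + 7.9085*l^2 + 0.334*l - 2.4225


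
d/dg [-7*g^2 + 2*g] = 2 - 14*g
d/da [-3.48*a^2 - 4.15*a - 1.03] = -6.96*a - 4.15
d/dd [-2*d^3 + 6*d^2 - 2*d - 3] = -6*d^2 + 12*d - 2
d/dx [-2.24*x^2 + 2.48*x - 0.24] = 2.48 - 4.48*x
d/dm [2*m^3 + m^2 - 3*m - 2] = 6*m^2 + 2*m - 3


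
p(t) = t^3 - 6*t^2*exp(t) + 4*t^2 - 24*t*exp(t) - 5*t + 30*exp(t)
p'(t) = -6*t^2*exp(t) + 3*t^2 - 36*t*exp(t) + 8*t + 6*exp(t) - 5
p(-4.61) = 10.22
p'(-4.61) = 22.32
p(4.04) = -9259.05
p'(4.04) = -13412.56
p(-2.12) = 25.52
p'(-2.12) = -1.83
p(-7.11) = -121.75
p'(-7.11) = 89.74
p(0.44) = 27.04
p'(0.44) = -17.98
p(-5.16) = -5.12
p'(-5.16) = 33.78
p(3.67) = -5366.87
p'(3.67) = -8057.76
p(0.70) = 19.46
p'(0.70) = -42.51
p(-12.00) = -1092.00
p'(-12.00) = 331.00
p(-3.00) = 26.39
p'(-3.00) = 0.99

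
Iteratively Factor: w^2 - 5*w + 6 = (w - 2)*(w - 3)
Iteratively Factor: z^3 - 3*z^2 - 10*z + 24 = (z - 4)*(z^2 + z - 6) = (z - 4)*(z - 2)*(z + 3)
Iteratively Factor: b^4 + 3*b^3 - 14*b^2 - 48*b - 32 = (b + 4)*(b^3 - b^2 - 10*b - 8) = (b - 4)*(b + 4)*(b^2 + 3*b + 2) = (b - 4)*(b + 1)*(b + 4)*(b + 2)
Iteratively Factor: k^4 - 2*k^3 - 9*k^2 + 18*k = (k - 2)*(k^3 - 9*k) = (k - 2)*(k + 3)*(k^2 - 3*k) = k*(k - 2)*(k + 3)*(k - 3)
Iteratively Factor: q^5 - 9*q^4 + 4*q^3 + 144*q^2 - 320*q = (q - 5)*(q^4 - 4*q^3 - 16*q^2 + 64*q) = (q - 5)*(q + 4)*(q^3 - 8*q^2 + 16*q) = q*(q - 5)*(q + 4)*(q^2 - 8*q + 16) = q*(q - 5)*(q - 4)*(q + 4)*(q - 4)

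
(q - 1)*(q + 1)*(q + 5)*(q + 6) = q^4 + 11*q^3 + 29*q^2 - 11*q - 30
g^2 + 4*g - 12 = (g - 2)*(g + 6)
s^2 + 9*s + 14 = (s + 2)*(s + 7)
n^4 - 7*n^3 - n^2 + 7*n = n*(n - 7)*(n - 1)*(n + 1)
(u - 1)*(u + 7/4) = u^2 + 3*u/4 - 7/4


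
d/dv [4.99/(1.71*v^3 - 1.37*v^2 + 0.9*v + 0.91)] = (-25.5987*v^2 + 13.6726*v - 4.491)/(1.71*v^3 - 1.37*v^2 + 0.9*v + 0.91)^2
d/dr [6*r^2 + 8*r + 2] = 12*r + 8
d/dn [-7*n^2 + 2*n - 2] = 2 - 14*n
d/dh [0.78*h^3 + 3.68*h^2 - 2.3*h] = 2.34*h^2 + 7.36*h - 2.3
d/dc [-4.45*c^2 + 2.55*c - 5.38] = 2.55 - 8.9*c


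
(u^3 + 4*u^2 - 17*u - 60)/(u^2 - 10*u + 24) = (u^2 + 8*u + 15)/(u - 6)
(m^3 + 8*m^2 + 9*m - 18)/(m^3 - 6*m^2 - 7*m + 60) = (m^2 + 5*m - 6)/(m^2 - 9*m + 20)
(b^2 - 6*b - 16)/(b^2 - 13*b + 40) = (b + 2)/(b - 5)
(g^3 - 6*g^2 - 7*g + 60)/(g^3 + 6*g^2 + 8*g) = (g^3 - 6*g^2 - 7*g + 60)/(g*(g^2 + 6*g + 8))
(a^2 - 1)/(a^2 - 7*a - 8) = (a - 1)/(a - 8)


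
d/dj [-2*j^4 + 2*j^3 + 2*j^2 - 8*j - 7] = -8*j^3 + 6*j^2 + 4*j - 8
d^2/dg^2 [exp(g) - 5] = exp(g)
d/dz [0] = 0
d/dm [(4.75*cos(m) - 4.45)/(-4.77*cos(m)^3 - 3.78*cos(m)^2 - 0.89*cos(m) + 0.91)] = (-45.315*cos(m)^3 + 45.7245*cos(m)^2 + 33.642*cos(m) - 0.362)*sin(m)/(22.7529*cos(m)^6 + 36.0612*cos(m)^5 + 22.779*cos(m)^4 - 1.953*cos(m)^3 - 6.0875*cos(m)^2 - 1.6198*cos(m) + 0.8281)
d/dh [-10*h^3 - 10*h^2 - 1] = 10*h*(-3*h - 2)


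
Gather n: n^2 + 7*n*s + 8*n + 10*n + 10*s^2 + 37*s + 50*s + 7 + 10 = n^2 + n*(7*s + 18) + 10*s^2 + 87*s + 17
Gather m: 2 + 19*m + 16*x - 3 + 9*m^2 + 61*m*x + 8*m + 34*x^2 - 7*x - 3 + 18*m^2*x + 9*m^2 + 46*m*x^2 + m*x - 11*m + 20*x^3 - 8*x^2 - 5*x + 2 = m^2*(18*x + 18) + m*(46*x^2 + 62*x + 16) + 20*x^3 + 26*x^2 + 4*x - 2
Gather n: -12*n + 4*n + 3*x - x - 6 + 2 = -8*n + 2*x - 4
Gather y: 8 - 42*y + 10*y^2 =10*y^2 - 42*y + 8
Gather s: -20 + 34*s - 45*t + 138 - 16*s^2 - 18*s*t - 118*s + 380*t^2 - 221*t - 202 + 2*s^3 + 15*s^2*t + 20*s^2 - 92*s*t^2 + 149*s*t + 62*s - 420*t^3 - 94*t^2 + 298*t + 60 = 2*s^3 + s^2*(15*t + 4) + s*(-92*t^2 + 131*t - 22) - 420*t^3 + 286*t^2 + 32*t - 24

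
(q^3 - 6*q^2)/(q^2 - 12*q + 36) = q^2/(q - 6)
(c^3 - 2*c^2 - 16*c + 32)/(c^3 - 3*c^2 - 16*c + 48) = (c - 2)/(c - 3)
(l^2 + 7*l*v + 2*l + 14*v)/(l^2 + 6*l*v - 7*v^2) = (-l - 2)/(-l + v)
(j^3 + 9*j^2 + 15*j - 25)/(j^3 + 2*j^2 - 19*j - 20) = (j^2 + 4*j - 5)/(j^2 - 3*j - 4)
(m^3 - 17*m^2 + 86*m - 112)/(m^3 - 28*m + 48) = (m^2 - 15*m + 56)/(m^2 + 2*m - 24)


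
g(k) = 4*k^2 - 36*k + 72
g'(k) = 8*k - 36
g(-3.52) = 248.28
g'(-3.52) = -64.16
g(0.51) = 54.68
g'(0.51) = -31.92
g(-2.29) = 175.42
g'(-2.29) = -54.32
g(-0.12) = 76.38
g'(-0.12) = -36.96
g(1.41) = 29.19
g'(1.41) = -24.72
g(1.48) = 27.48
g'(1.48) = -24.16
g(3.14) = -1.60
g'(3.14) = -10.88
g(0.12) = 67.74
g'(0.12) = -35.04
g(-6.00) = 432.00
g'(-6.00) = -84.00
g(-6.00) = 432.00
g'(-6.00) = -84.00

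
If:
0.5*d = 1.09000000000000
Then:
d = 2.18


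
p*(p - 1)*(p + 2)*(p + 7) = p^4 + 8*p^3 + 5*p^2 - 14*p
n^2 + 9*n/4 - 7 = (n - 7/4)*(n + 4)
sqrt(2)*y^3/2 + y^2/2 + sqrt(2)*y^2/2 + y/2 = y*(y + sqrt(2)/2)*(sqrt(2)*y/2 + sqrt(2)/2)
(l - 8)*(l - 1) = l^2 - 9*l + 8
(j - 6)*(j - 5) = j^2 - 11*j + 30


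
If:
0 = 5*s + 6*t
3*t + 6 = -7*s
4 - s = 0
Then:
No Solution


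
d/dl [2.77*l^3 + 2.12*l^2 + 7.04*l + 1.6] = 8.31*l^2 + 4.24*l + 7.04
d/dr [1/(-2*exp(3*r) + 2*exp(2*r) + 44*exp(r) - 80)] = (3*exp(2*r)/2 - exp(r) - 11)*exp(r)/(exp(3*r) - exp(2*r) - 22*exp(r) + 40)^2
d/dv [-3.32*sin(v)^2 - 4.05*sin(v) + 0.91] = -(6.64*sin(v) + 4.05)*cos(v)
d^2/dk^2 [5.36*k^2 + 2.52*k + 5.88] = 10.7200000000000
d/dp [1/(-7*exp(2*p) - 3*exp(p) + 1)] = (14*exp(p) + 3)*exp(p)/(7*exp(2*p) + 3*exp(p) - 1)^2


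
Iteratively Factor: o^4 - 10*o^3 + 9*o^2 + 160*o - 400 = (o - 5)*(o^3 - 5*o^2 - 16*o + 80) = (o - 5)^2*(o^2 - 16) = (o - 5)^2*(o + 4)*(o - 4)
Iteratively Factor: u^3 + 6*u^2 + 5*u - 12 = (u + 4)*(u^2 + 2*u - 3) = (u - 1)*(u + 4)*(u + 3)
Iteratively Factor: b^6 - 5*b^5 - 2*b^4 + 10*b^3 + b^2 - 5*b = (b - 1)*(b^5 - 4*b^4 - 6*b^3 + 4*b^2 + 5*b) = (b - 5)*(b - 1)*(b^4 + b^3 - b^2 - b) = b*(b - 5)*(b - 1)*(b^3 + b^2 - b - 1) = b*(b - 5)*(b - 1)*(b + 1)*(b^2 - 1) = b*(b - 5)*(b - 1)^2*(b + 1)*(b + 1)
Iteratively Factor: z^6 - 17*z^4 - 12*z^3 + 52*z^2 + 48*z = (z + 3)*(z^5 - 3*z^4 - 8*z^3 + 12*z^2 + 16*z) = z*(z + 3)*(z^4 - 3*z^3 - 8*z^2 + 12*z + 16) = z*(z + 1)*(z + 3)*(z^3 - 4*z^2 - 4*z + 16) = z*(z + 1)*(z + 2)*(z + 3)*(z^2 - 6*z + 8) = z*(z - 2)*(z + 1)*(z + 2)*(z + 3)*(z - 4)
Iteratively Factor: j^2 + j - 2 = (j + 2)*(j - 1)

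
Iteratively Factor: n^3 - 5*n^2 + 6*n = (n)*(n^2 - 5*n + 6) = n*(n - 2)*(n - 3)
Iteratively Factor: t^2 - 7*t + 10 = (t - 2)*(t - 5)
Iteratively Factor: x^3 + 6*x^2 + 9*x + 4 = (x + 4)*(x^2 + 2*x + 1) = (x + 1)*(x + 4)*(x + 1)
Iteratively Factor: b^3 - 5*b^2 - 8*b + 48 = (b + 3)*(b^2 - 8*b + 16) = (b - 4)*(b + 3)*(b - 4)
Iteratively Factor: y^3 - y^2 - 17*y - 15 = (y + 3)*(y^2 - 4*y - 5) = (y - 5)*(y + 3)*(y + 1)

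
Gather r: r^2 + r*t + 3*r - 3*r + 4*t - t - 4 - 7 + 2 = r^2 + r*t + 3*t - 9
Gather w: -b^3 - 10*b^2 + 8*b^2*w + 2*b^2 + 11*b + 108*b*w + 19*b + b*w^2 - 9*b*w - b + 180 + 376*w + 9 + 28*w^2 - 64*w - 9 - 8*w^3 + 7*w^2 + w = -b^3 - 8*b^2 + 29*b - 8*w^3 + w^2*(b + 35) + w*(8*b^2 + 99*b + 313) + 180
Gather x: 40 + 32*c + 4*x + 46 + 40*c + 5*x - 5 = 72*c + 9*x + 81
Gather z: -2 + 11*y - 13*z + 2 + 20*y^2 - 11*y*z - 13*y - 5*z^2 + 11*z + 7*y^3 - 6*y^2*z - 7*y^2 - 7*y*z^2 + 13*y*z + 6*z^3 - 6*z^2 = 7*y^3 + 13*y^2 - 2*y + 6*z^3 + z^2*(-7*y - 11) + z*(-6*y^2 + 2*y - 2)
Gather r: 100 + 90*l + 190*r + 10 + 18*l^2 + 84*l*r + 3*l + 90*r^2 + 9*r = 18*l^2 + 93*l + 90*r^2 + r*(84*l + 199) + 110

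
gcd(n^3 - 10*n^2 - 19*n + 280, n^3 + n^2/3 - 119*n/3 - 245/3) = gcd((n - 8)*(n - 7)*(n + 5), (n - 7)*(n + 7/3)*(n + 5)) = n^2 - 2*n - 35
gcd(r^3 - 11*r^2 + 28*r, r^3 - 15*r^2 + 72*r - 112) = r^2 - 11*r + 28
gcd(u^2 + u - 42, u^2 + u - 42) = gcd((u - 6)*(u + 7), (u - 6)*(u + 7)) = u^2 + u - 42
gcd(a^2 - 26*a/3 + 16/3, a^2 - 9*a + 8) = a - 8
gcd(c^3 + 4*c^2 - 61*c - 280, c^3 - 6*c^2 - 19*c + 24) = c - 8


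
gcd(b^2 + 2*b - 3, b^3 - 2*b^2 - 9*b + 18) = b + 3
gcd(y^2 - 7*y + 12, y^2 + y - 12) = y - 3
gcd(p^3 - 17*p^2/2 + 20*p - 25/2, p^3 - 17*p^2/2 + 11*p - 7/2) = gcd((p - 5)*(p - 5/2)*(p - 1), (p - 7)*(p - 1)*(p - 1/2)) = p - 1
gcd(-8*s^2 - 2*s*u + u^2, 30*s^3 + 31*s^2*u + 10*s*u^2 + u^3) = 2*s + u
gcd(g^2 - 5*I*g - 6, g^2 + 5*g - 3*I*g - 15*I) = g - 3*I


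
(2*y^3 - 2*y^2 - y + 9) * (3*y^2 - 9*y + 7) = 6*y^5 - 24*y^4 + 29*y^3 + 22*y^2 - 88*y + 63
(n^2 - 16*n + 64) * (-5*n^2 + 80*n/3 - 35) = -5*n^4 + 320*n^3/3 - 2345*n^2/3 + 6800*n/3 - 2240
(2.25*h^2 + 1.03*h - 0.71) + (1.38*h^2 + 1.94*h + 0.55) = 3.63*h^2 + 2.97*h - 0.16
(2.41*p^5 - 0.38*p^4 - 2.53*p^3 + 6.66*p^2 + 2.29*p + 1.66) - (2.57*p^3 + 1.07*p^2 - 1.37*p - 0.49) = 2.41*p^5 - 0.38*p^4 - 5.1*p^3 + 5.59*p^2 + 3.66*p + 2.15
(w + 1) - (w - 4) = 5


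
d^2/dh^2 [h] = 0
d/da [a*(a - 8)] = 2*a - 8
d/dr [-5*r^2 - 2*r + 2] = -10*r - 2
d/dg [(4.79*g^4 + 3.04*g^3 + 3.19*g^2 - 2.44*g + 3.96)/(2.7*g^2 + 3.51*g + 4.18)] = (25.866*g^5 + 58.6467*g^4 + 101.4296*g^3 + 55.9065*g^2 + 5.2844*g - 24.0988)/(7.29*g^4 + 18.954*g^3 + 34.8921*g^2 + 29.3436*g + 17.4724)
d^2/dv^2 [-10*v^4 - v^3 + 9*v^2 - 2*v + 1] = -120*v^2 - 6*v + 18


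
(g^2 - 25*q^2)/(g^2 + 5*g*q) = (g - 5*q)/g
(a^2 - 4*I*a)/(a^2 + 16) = a/(a + 4*I)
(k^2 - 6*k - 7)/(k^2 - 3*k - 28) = (k + 1)/(k + 4)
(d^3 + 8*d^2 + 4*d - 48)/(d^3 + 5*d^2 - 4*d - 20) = (d^2 + 10*d + 24)/(d^2 + 7*d + 10)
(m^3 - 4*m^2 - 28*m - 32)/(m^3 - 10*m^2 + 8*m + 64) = (m + 2)/(m - 4)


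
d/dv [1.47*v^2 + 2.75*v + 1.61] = 2.94*v + 2.75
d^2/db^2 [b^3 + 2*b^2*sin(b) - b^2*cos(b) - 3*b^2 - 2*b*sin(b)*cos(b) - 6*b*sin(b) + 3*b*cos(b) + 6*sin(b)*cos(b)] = -2*b^2*sin(b) + b^2*cos(b) + 10*b*sin(b) + 4*b*sin(2*b) + 5*b*cos(b) + 6*b - 2*sin(b) - 12*sin(2*b) - 14*cos(b) - 4*cos(2*b) - 6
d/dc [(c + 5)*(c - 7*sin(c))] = c - (c + 5)*(7*cos(c) - 1) - 7*sin(c)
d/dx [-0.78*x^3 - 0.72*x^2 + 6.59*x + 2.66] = -2.34*x^2 - 1.44*x + 6.59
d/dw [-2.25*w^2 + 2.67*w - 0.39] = 2.67 - 4.5*w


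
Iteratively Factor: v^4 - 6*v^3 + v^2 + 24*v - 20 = (v + 2)*(v^3 - 8*v^2 + 17*v - 10) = (v - 5)*(v + 2)*(v^2 - 3*v + 2) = (v - 5)*(v - 2)*(v + 2)*(v - 1)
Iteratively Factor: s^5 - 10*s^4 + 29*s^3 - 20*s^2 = (s)*(s^4 - 10*s^3 + 29*s^2 - 20*s) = s*(s - 5)*(s^3 - 5*s^2 + 4*s) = s*(s - 5)*(s - 4)*(s^2 - s) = s^2*(s - 5)*(s - 4)*(s - 1)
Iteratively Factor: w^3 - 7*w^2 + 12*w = (w)*(w^2 - 7*w + 12) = w*(w - 4)*(w - 3)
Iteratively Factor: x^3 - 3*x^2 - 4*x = (x + 1)*(x^2 - 4*x) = x*(x + 1)*(x - 4)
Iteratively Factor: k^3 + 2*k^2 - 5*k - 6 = (k + 1)*(k^2 + k - 6) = (k + 1)*(k + 3)*(k - 2)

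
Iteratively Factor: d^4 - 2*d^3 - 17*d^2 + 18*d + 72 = (d + 2)*(d^3 - 4*d^2 - 9*d + 36) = (d - 4)*(d + 2)*(d^2 - 9) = (d - 4)*(d - 3)*(d + 2)*(d + 3)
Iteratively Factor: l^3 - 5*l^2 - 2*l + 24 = (l - 4)*(l^2 - l - 6) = (l - 4)*(l - 3)*(l + 2)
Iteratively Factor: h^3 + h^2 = (h + 1)*(h^2) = h*(h + 1)*(h)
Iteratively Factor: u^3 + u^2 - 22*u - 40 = (u + 2)*(u^2 - u - 20) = (u + 2)*(u + 4)*(u - 5)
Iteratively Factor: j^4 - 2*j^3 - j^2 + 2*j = (j - 2)*(j^3 - j) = (j - 2)*(j + 1)*(j^2 - j) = j*(j - 2)*(j + 1)*(j - 1)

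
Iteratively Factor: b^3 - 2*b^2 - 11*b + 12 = (b - 4)*(b^2 + 2*b - 3) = (b - 4)*(b + 3)*(b - 1)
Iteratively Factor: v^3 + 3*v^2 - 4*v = (v + 4)*(v^2 - v) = v*(v + 4)*(v - 1)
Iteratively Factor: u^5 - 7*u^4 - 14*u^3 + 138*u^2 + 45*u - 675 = (u - 3)*(u^4 - 4*u^3 - 26*u^2 + 60*u + 225) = (u - 3)*(u + 3)*(u^3 - 7*u^2 - 5*u + 75) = (u - 5)*(u - 3)*(u + 3)*(u^2 - 2*u - 15) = (u - 5)^2*(u - 3)*(u + 3)*(u + 3)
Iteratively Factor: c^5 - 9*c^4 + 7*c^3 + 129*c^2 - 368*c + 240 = (c + 4)*(c^4 - 13*c^3 + 59*c^2 - 107*c + 60) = (c - 3)*(c + 4)*(c^3 - 10*c^2 + 29*c - 20) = (c - 4)*(c - 3)*(c + 4)*(c^2 - 6*c + 5) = (c - 4)*(c - 3)*(c - 1)*(c + 4)*(c - 5)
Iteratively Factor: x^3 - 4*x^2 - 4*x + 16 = (x + 2)*(x^2 - 6*x + 8) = (x - 4)*(x + 2)*(x - 2)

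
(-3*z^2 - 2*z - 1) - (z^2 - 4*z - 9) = -4*z^2 + 2*z + 8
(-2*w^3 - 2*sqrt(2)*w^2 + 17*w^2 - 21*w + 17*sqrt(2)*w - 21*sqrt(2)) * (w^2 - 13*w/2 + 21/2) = -2*w^5 - 2*sqrt(2)*w^4 + 30*w^4 - 305*w^3/2 + 30*sqrt(2)*w^3 - 305*sqrt(2)*w^2/2 + 315*w^2 - 441*w/2 + 315*sqrt(2)*w - 441*sqrt(2)/2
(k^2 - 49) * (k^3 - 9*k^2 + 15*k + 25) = k^5 - 9*k^4 - 34*k^3 + 466*k^2 - 735*k - 1225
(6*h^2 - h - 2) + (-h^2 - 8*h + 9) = 5*h^2 - 9*h + 7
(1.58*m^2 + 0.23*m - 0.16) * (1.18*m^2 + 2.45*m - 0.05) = 1.8644*m^4 + 4.1424*m^3 + 0.2957*m^2 - 0.4035*m + 0.008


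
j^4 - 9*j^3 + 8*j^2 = j^2*(j - 8)*(j - 1)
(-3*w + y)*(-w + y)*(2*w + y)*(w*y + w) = 6*w^4*y + 6*w^4 - 5*w^3*y^2 - 5*w^3*y - 2*w^2*y^3 - 2*w^2*y^2 + w*y^4 + w*y^3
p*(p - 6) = p^2 - 6*p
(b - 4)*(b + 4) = b^2 - 16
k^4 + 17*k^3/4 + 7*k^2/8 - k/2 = k*(k - 1/4)*(k + 1/2)*(k + 4)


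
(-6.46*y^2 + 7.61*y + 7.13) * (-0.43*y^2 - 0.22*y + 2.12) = 2.7778*y^4 - 1.8511*y^3 - 18.4353*y^2 + 14.5646*y + 15.1156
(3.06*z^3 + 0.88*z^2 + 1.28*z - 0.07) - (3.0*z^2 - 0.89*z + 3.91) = 3.06*z^3 - 2.12*z^2 + 2.17*z - 3.98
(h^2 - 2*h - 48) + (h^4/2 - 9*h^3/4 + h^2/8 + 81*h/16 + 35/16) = h^4/2 - 9*h^3/4 + 9*h^2/8 + 49*h/16 - 733/16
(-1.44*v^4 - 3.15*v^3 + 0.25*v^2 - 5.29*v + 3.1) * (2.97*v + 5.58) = -4.2768*v^5 - 17.3907*v^4 - 16.8345*v^3 - 14.3163*v^2 - 20.3112*v + 17.298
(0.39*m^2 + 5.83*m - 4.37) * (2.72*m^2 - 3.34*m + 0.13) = 1.0608*m^4 + 14.555*m^3 - 31.3079*m^2 + 15.3537*m - 0.5681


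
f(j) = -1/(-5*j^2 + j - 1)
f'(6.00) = 0.00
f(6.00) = 0.01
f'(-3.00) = 0.01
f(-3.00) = 0.02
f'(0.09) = 0.11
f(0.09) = 1.05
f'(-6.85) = 0.00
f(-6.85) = 0.00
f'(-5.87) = 0.00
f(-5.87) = 0.01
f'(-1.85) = 0.05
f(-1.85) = 0.05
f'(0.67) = -0.86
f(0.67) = 0.39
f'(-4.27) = 0.00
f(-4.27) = 0.01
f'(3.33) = -0.01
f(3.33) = 0.02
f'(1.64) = -0.09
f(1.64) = 0.08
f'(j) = -(10*j - 1)/(-5*j^2 + j - 1)^2 = (1 - 10*j)/(5*j^2 - j + 1)^2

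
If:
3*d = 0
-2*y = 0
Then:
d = 0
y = 0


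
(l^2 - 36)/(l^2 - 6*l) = (l + 6)/l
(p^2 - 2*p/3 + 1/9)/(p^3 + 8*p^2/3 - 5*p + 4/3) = (p - 1/3)/(p^2 + 3*p - 4)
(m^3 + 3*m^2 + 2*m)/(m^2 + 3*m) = (m^2 + 3*m + 2)/(m + 3)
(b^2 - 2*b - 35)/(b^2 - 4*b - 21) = (b + 5)/(b + 3)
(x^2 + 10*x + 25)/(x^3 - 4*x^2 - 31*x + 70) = (x + 5)/(x^2 - 9*x + 14)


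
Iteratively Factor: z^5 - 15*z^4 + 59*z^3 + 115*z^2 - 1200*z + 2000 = (z - 5)*(z^4 - 10*z^3 + 9*z^2 + 160*z - 400) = (z - 5)^2*(z^3 - 5*z^2 - 16*z + 80) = (z - 5)^2*(z + 4)*(z^2 - 9*z + 20) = (z - 5)^3*(z + 4)*(z - 4)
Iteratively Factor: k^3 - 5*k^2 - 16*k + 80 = (k + 4)*(k^2 - 9*k + 20) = (k - 4)*(k + 4)*(k - 5)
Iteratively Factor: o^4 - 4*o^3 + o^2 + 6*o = (o - 2)*(o^3 - 2*o^2 - 3*o) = (o - 2)*(o + 1)*(o^2 - 3*o) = (o - 3)*(o - 2)*(o + 1)*(o)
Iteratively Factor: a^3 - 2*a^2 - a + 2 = (a + 1)*(a^2 - 3*a + 2) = (a - 2)*(a + 1)*(a - 1)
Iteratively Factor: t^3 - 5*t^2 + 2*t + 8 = (t - 2)*(t^2 - 3*t - 4) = (t - 4)*(t - 2)*(t + 1)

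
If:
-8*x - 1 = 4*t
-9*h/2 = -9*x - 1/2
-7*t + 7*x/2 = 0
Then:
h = -4/45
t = -1/20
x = -1/10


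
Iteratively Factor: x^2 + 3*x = (x + 3)*(x)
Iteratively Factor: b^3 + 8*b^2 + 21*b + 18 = (b + 3)*(b^2 + 5*b + 6) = (b + 2)*(b + 3)*(b + 3)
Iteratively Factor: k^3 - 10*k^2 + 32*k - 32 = (k - 4)*(k^2 - 6*k + 8) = (k - 4)*(k - 2)*(k - 4)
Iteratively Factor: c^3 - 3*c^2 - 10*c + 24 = (c + 3)*(c^2 - 6*c + 8) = (c - 4)*(c + 3)*(c - 2)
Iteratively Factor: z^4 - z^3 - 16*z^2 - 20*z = (z)*(z^3 - z^2 - 16*z - 20) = z*(z + 2)*(z^2 - 3*z - 10) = z*(z + 2)^2*(z - 5)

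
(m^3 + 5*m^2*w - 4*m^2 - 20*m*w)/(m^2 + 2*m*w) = (m^2 + 5*m*w - 4*m - 20*w)/(m + 2*w)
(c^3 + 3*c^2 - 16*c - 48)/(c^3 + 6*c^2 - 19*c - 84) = (c + 4)/(c + 7)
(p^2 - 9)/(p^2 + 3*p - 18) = (p + 3)/(p + 6)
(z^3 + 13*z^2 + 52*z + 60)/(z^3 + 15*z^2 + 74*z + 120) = (z + 2)/(z + 4)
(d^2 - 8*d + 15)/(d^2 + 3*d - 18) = (d - 5)/(d + 6)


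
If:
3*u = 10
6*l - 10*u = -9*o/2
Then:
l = 50/9 - 3*o/4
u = 10/3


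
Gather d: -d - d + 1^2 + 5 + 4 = 10 - 2*d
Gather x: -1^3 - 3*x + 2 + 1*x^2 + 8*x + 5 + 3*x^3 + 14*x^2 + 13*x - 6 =3*x^3 + 15*x^2 + 18*x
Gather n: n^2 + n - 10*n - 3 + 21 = n^2 - 9*n + 18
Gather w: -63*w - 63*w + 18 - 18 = -126*w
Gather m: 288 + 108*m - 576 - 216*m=-108*m - 288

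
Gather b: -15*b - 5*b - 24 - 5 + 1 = -20*b - 28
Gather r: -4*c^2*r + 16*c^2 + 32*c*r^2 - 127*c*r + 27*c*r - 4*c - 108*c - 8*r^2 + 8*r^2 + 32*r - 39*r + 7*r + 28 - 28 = 16*c^2 + 32*c*r^2 - 112*c + r*(-4*c^2 - 100*c)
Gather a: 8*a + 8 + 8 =8*a + 16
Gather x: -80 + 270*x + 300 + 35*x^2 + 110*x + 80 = 35*x^2 + 380*x + 300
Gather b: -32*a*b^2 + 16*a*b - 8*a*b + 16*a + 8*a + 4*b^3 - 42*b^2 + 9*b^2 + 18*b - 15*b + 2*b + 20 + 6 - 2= 24*a + 4*b^3 + b^2*(-32*a - 33) + b*(8*a + 5) + 24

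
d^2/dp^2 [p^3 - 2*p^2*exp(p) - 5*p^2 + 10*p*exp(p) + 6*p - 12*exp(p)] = -2*p^2*exp(p) + 2*p*exp(p) + 6*p + 4*exp(p) - 10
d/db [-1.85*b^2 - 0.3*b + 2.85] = -3.7*b - 0.3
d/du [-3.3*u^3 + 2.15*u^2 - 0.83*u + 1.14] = -9.9*u^2 + 4.3*u - 0.83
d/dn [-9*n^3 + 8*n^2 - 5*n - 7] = -27*n^2 + 16*n - 5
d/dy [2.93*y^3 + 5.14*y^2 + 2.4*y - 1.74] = 8.79*y^2 + 10.28*y + 2.4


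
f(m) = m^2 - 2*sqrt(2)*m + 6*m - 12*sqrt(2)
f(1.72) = -8.56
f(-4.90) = -8.50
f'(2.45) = 8.07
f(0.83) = -13.65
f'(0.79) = 4.75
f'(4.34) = 11.85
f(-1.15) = -19.30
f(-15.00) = 160.46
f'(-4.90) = -6.63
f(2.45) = -3.20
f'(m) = 2*m - 2*sqrt(2) + 6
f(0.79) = -13.84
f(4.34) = 15.63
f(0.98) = -12.90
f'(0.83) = 4.83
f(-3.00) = -17.49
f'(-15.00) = -26.83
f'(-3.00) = -2.83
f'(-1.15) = 0.87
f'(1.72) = 6.61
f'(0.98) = 5.13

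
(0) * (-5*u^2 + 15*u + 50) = 0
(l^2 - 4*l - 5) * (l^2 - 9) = l^4 - 4*l^3 - 14*l^2 + 36*l + 45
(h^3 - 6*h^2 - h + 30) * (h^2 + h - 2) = h^5 - 5*h^4 - 9*h^3 + 41*h^2 + 32*h - 60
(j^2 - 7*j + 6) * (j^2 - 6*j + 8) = j^4 - 13*j^3 + 56*j^2 - 92*j + 48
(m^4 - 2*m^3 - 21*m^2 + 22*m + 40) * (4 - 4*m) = -4*m^5 + 12*m^4 + 76*m^3 - 172*m^2 - 72*m + 160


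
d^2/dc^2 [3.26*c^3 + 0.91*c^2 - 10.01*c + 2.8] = 19.56*c + 1.82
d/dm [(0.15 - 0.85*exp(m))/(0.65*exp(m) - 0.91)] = 0.676*exp(m)/(0.65*exp(m) - 0.91)^2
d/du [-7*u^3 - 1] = -21*u^2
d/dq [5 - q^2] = -2*q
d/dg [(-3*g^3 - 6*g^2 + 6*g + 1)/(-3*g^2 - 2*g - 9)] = (9*g^4 + 12*g^3 + 111*g^2 + 114*g - 52)/(9*g^4 + 12*g^3 + 58*g^2 + 36*g + 81)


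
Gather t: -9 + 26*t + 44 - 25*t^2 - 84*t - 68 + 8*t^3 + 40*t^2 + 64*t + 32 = 8*t^3 + 15*t^2 + 6*t - 1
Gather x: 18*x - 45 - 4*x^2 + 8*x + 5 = -4*x^2 + 26*x - 40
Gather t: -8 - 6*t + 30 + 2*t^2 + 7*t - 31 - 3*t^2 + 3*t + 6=-t^2 + 4*t - 3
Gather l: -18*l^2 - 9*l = -18*l^2 - 9*l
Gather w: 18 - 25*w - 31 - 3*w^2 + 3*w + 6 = -3*w^2 - 22*w - 7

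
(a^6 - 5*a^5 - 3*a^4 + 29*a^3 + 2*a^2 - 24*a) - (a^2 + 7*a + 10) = a^6 - 5*a^5 - 3*a^4 + 29*a^3 + a^2 - 31*a - 10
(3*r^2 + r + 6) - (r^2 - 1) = 2*r^2 + r + 7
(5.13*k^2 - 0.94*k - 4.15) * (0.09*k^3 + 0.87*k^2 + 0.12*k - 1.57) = 0.4617*k^5 + 4.3785*k^4 - 0.5757*k^3 - 11.7774*k^2 + 0.9778*k + 6.5155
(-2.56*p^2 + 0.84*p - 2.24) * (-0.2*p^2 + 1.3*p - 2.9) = 0.512*p^4 - 3.496*p^3 + 8.964*p^2 - 5.348*p + 6.496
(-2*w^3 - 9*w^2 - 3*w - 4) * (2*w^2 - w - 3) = -4*w^5 - 16*w^4 + 9*w^3 + 22*w^2 + 13*w + 12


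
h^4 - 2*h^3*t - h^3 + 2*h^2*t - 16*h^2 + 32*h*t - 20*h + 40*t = (h - 5)*(h + 2)^2*(h - 2*t)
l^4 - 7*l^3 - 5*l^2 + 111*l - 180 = (l - 5)*(l - 3)^2*(l + 4)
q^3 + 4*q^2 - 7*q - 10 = (q - 2)*(q + 1)*(q + 5)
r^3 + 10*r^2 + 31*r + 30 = (r + 2)*(r + 3)*(r + 5)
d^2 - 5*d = d*(d - 5)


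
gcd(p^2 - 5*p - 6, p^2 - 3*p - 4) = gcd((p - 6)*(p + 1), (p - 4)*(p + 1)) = p + 1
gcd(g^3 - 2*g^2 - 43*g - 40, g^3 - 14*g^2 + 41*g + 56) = g^2 - 7*g - 8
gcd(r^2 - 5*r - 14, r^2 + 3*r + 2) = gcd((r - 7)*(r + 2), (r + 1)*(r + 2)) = r + 2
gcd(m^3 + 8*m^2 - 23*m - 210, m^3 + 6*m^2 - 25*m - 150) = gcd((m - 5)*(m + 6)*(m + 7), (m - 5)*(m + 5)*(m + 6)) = m^2 + m - 30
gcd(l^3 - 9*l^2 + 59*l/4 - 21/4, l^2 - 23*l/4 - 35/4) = l - 7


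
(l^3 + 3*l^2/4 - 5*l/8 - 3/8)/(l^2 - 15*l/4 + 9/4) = (2*l^2 + 3*l + 1)/(2*(l - 3))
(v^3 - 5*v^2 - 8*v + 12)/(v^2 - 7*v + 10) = (v^3 - 5*v^2 - 8*v + 12)/(v^2 - 7*v + 10)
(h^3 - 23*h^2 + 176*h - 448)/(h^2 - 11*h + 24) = (h^2 - 15*h + 56)/(h - 3)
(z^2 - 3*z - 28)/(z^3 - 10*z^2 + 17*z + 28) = (z + 4)/(z^2 - 3*z - 4)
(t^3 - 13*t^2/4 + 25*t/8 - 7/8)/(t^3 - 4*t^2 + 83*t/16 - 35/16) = 2*(2*t - 1)/(4*t - 5)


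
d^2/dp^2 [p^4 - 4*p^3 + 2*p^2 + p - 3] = 12*p^2 - 24*p + 4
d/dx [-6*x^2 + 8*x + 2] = 8 - 12*x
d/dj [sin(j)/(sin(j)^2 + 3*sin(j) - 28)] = (cos(j)^2 - 29)*cos(j)/((sin(j) - 4)^2*(sin(j) + 7)^2)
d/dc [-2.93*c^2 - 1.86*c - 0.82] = -5.86*c - 1.86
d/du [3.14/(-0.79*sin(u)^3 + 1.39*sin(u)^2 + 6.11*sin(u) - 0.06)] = (7.4418*sin(u)^2 - 8.7292*sin(u) - 19.1854)*cos(u)/(0.79*sin(u)^3 - 1.39*sin(u)^2 - 6.11*sin(u) + 0.06)^2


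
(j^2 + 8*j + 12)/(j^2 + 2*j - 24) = (j + 2)/(j - 4)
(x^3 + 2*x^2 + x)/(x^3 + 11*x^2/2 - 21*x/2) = 2*(x^2 + 2*x + 1)/(2*x^2 + 11*x - 21)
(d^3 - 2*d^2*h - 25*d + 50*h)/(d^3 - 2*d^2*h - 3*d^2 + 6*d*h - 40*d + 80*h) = (d - 5)/(d - 8)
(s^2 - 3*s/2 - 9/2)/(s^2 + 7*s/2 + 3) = (s - 3)/(s + 2)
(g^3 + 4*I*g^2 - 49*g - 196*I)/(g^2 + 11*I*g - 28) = (g^2 - 49)/(g + 7*I)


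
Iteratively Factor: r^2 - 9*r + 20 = (r - 4)*(r - 5)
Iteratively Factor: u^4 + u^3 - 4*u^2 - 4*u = (u + 2)*(u^3 - u^2 - 2*u) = (u + 1)*(u + 2)*(u^2 - 2*u) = (u - 2)*(u + 1)*(u + 2)*(u)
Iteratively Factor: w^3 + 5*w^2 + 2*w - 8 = (w + 2)*(w^2 + 3*w - 4) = (w - 1)*(w + 2)*(w + 4)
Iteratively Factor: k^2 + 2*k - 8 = (k - 2)*(k + 4)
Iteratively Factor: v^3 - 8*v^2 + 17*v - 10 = (v - 1)*(v^2 - 7*v + 10) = (v - 2)*(v - 1)*(v - 5)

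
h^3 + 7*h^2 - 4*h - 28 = (h - 2)*(h + 2)*(h + 7)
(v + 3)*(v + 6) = v^2 + 9*v + 18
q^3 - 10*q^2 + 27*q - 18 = (q - 6)*(q - 3)*(q - 1)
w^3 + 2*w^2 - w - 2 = (w - 1)*(w + 1)*(w + 2)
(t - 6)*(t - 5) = t^2 - 11*t + 30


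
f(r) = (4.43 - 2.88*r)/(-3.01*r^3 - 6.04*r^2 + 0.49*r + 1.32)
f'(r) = (4.43 - 2.88*r)*(9.03*r^2 + 12.08*r - 0.49)/(-3.01*r^3 - 6.04*r^2 + 0.49*r + 1.32)^2 - 2.88/(-3.01*r^3 - 6.04*r^2 + 0.49*r + 1.32) = (-17.3376*r^3 + 22.6077*r^2 + 53.5144*r - 5.9723)/(9.0601*r^6 + 36.3608*r^5 + 33.5318*r^4 - 13.8656*r^3 - 15.7055*r^2 + 1.2936*r + 1.7424)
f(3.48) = 0.03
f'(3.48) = -0.01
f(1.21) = -0.08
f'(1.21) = 0.41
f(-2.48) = 1.30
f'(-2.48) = 3.37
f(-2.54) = 1.13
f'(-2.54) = 2.65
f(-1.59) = -3.43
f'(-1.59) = 5.18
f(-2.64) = 0.90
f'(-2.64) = 1.86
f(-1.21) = -2.84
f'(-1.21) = -0.89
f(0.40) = 9.18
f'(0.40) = 140.80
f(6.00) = 0.01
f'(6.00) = -0.00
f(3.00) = 0.03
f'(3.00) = -0.01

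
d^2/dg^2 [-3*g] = 0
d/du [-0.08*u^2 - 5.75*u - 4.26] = -0.16*u - 5.75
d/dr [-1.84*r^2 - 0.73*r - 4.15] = -3.68*r - 0.73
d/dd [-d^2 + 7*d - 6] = 7 - 2*d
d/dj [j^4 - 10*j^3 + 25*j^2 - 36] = 2*j*(2*j^2 - 15*j + 25)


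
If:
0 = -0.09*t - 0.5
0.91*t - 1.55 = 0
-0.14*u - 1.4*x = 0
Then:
No Solution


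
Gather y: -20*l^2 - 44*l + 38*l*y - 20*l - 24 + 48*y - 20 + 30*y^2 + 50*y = -20*l^2 - 64*l + 30*y^2 + y*(38*l + 98) - 44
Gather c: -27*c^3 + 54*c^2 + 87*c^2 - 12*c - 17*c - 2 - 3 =-27*c^3 + 141*c^2 - 29*c - 5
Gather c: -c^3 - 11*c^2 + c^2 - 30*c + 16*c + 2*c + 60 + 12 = -c^3 - 10*c^2 - 12*c + 72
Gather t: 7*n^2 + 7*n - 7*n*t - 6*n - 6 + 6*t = 7*n^2 + n + t*(6 - 7*n) - 6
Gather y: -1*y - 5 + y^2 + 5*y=y^2 + 4*y - 5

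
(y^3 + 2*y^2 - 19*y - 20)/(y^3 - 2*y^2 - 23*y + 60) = (y + 1)/(y - 3)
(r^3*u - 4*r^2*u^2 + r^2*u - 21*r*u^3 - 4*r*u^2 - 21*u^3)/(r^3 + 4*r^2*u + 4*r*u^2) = u*(r^3 - 4*r^2*u + r^2 - 21*r*u^2 - 4*r*u - 21*u^2)/(r*(r^2 + 4*r*u + 4*u^2))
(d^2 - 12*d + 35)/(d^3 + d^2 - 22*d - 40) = (d - 7)/(d^2 + 6*d + 8)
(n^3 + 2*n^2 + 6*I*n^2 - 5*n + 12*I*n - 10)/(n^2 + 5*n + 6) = (n^2 + 6*I*n - 5)/(n + 3)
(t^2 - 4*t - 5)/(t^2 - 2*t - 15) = (t + 1)/(t + 3)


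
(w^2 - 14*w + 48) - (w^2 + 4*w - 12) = 60 - 18*w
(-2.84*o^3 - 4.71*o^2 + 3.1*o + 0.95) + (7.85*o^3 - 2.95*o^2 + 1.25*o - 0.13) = 5.01*o^3 - 7.66*o^2 + 4.35*o + 0.82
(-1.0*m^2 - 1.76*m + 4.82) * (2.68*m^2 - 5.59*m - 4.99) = -2.68*m^4 + 0.8732*m^3 + 27.746*m^2 - 18.1614*m - 24.0518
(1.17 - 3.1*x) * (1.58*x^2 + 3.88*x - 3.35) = -4.898*x^3 - 10.1794*x^2 + 14.9246*x - 3.9195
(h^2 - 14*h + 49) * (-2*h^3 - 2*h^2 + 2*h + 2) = -2*h^5 + 26*h^4 - 68*h^3 - 124*h^2 + 70*h + 98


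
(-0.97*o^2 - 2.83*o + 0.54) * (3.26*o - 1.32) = -3.1622*o^3 - 7.9454*o^2 + 5.496*o - 0.7128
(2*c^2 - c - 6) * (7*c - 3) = 14*c^3 - 13*c^2 - 39*c + 18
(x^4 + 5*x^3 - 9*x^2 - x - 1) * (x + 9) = x^5 + 14*x^4 + 36*x^3 - 82*x^2 - 10*x - 9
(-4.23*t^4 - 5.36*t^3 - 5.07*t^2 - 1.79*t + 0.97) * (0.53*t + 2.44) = -2.2419*t^5 - 13.162*t^4 - 15.7655*t^3 - 13.3195*t^2 - 3.8535*t + 2.3668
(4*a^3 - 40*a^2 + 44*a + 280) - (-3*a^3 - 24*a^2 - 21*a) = 7*a^3 - 16*a^2 + 65*a + 280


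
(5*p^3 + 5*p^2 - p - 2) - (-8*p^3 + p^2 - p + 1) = 13*p^3 + 4*p^2 - 3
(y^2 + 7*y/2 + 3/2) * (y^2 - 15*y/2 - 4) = y^4 - 4*y^3 - 115*y^2/4 - 101*y/4 - 6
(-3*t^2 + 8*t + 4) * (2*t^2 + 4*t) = -6*t^4 + 4*t^3 + 40*t^2 + 16*t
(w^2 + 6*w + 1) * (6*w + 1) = 6*w^3 + 37*w^2 + 12*w + 1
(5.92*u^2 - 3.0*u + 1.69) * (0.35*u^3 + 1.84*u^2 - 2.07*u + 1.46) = 2.072*u^5 + 9.8428*u^4 - 17.1829*u^3 + 17.9628*u^2 - 7.8783*u + 2.4674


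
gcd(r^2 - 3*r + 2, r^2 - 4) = r - 2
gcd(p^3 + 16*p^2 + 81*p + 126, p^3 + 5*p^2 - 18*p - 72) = p^2 + 9*p + 18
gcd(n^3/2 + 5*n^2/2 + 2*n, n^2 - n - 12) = 1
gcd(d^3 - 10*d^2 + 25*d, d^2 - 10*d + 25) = d^2 - 10*d + 25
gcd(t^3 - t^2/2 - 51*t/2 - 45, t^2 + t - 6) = t + 3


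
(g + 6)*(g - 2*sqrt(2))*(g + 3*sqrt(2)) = g^3 + sqrt(2)*g^2 + 6*g^2 - 12*g + 6*sqrt(2)*g - 72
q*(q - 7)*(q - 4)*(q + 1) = q^4 - 10*q^3 + 17*q^2 + 28*q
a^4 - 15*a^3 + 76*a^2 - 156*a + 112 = (a - 7)*(a - 4)*(a - 2)^2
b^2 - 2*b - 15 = (b - 5)*(b + 3)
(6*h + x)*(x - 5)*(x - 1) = 6*h*x^2 - 36*h*x + 30*h + x^3 - 6*x^2 + 5*x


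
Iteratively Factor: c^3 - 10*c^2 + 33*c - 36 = (c - 3)*(c^2 - 7*c + 12) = (c - 4)*(c - 3)*(c - 3)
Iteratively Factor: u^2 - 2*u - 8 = (u + 2)*(u - 4)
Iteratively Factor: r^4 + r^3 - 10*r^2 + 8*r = (r - 2)*(r^3 + 3*r^2 - 4*r) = r*(r - 2)*(r^2 + 3*r - 4) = r*(r - 2)*(r + 4)*(r - 1)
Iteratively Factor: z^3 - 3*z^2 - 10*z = (z)*(z^2 - 3*z - 10) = z*(z - 5)*(z + 2)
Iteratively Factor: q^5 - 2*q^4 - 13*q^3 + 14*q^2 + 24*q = (q + 1)*(q^4 - 3*q^3 - 10*q^2 + 24*q) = (q - 2)*(q + 1)*(q^3 - q^2 - 12*q) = q*(q - 2)*(q + 1)*(q^2 - q - 12) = q*(q - 2)*(q + 1)*(q + 3)*(q - 4)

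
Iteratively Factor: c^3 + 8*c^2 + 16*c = (c)*(c^2 + 8*c + 16) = c*(c + 4)*(c + 4)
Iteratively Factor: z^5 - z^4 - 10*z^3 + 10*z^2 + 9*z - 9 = (z - 1)*(z^4 - 10*z^2 + 9) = (z - 1)^2*(z^3 + z^2 - 9*z - 9) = (z - 1)^2*(z + 1)*(z^2 - 9) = (z - 3)*(z - 1)^2*(z + 1)*(z + 3)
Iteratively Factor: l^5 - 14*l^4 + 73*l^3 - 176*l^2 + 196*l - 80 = (l - 2)*(l^4 - 12*l^3 + 49*l^2 - 78*l + 40) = (l - 2)*(l - 1)*(l^3 - 11*l^2 + 38*l - 40) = (l - 4)*(l - 2)*(l - 1)*(l^2 - 7*l + 10) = (l - 4)*(l - 2)^2*(l - 1)*(l - 5)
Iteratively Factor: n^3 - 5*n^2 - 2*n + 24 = (n - 4)*(n^2 - n - 6) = (n - 4)*(n + 2)*(n - 3)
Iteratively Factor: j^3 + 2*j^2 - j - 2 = (j + 2)*(j^2 - 1) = (j - 1)*(j + 2)*(j + 1)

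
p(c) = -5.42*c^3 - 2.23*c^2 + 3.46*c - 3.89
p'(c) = -16.26*c^2 - 4.46*c + 3.46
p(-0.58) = -5.59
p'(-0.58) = 0.58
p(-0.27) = -4.88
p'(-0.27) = 3.48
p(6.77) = -1764.44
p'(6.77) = -771.98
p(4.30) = -461.17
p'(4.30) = -316.37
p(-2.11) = 29.80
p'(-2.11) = -59.52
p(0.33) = -3.19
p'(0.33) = 0.22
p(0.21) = -3.31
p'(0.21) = 1.81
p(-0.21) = -4.66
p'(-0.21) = 3.68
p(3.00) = -159.92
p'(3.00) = -156.26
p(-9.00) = 3735.52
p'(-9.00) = -1273.46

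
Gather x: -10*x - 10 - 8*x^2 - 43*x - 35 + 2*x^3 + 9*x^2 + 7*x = 2*x^3 + x^2 - 46*x - 45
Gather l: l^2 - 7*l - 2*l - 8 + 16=l^2 - 9*l + 8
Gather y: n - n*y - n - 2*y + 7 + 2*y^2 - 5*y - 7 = 2*y^2 + y*(-n - 7)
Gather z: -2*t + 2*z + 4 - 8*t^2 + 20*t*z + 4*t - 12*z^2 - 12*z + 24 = -8*t^2 + 2*t - 12*z^2 + z*(20*t - 10) + 28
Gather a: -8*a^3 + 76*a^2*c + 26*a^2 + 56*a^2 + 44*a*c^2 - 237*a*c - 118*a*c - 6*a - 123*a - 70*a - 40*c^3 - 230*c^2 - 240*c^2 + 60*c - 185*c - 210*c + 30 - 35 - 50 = -8*a^3 + a^2*(76*c + 82) + a*(44*c^2 - 355*c - 199) - 40*c^3 - 470*c^2 - 335*c - 55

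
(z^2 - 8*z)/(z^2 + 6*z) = (z - 8)/(z + 6)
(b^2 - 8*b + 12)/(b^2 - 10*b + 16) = (b - 6)/(b - 8)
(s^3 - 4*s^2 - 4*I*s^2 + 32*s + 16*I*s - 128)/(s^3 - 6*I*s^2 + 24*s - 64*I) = (s - 4)/(s - 2*I)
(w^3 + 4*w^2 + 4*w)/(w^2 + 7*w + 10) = w*(w + 2)/(w + 5)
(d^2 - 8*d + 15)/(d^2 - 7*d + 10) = (d - 3)/(d - 2)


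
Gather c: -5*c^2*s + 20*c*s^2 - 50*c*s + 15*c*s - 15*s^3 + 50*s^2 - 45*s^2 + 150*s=-5*c^2*s + c*(20*s^2 - 35*s) - 15*s^3 + 5*s^2 + 150*s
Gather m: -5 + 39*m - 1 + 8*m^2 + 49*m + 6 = 8*m^2 + 88*m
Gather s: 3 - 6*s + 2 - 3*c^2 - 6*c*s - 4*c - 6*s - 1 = -3*c^2 - 4*c + s*(-6*c - 12) + 4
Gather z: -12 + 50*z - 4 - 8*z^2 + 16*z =-8*z^2 + 66*z - 16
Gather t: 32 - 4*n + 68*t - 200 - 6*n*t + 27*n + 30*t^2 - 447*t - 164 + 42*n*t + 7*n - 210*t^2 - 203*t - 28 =30*n - 180*t^2 + t*(36*n - 582) - 360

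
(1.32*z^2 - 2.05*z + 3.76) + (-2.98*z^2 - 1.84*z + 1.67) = -1.66*z^2 - 3.89*z + 5.43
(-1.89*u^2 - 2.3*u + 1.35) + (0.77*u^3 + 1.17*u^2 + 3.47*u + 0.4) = 0.77*u^3 - 0.72*u^2 + 1.17*u + 1.75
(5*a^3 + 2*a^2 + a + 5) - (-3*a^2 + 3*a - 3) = 5*a^3 + 5*a^2 - 2*a + 8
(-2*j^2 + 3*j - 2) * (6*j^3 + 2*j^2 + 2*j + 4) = -12*j^5 + 14*j^4 - 10*j^3 - 6*j^2 + 8*j - 8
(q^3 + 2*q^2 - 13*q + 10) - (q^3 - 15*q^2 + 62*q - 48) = 17*q^2 - 75*q + 58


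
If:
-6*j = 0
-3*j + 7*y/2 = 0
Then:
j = 0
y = 0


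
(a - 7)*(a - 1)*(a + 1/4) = a^3 - 31*a^2/4 + 5*a + 7/4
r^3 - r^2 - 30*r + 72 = (r - 4)*(r - 3)*(r + 6)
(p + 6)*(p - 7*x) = p^2 - 7*p*x + 6*p - 42*x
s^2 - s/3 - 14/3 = (s - 7/3)*(s + 2)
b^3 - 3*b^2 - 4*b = b*(b - 4)*(b + 1)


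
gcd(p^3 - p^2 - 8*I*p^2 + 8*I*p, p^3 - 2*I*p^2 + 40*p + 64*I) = p - 8*I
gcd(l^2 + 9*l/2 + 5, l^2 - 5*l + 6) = 1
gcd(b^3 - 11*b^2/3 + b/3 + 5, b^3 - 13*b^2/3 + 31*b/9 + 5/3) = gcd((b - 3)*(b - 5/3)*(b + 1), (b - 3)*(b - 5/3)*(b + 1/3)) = b^2 - 14*b/3 + 5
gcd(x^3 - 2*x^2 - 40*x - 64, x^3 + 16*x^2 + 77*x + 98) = x + 2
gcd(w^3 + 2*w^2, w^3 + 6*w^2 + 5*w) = w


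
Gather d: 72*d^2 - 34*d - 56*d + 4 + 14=72*d^2 - 90*d + 18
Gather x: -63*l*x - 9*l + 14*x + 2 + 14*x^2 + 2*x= -9*l + 14*x^2 + x*(16 - 63*l) + 2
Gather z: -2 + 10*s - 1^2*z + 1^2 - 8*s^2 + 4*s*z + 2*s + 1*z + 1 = -8*s^2 + 4*s*z + 12*s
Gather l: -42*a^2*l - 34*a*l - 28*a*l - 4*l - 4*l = l*(-42*a^2 - 62*a - 8)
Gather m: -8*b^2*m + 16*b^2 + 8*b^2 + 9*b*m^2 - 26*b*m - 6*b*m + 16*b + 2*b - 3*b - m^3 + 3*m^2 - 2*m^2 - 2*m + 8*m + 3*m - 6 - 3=24*b^2 + 15*b - m^3 + m^2*(9*b + 1) + m*(-8*b^2 - 32*b + 9) - 9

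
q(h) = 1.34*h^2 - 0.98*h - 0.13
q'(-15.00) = -41.18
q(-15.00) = 316.07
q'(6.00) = 15.10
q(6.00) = 42.23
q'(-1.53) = -5.08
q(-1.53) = 4.51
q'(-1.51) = -5.03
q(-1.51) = 4.41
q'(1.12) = 2.02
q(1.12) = 0.45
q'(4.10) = 10.01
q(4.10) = 18.38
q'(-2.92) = -8.81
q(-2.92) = 14.16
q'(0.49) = 0.33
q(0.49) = -0.29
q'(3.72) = 8.99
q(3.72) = 14.77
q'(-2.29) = -7.12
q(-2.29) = 9.14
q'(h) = 2.68*h - 0.98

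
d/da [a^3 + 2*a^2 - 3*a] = 3*a^2 + 4*a - 3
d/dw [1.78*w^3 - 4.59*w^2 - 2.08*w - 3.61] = 5.34*w^2 - 9.18*w - 2.08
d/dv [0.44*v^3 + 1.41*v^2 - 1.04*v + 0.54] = 1.32*v^2 + 2.82*v - 1.04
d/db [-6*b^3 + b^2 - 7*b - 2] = -18*b^2 + 2*b - 7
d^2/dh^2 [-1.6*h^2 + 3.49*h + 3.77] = -3.20000000000000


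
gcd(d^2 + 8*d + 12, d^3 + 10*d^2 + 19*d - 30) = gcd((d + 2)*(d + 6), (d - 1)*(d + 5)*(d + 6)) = d + 6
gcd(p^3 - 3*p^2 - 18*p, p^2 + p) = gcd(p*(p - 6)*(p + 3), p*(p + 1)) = p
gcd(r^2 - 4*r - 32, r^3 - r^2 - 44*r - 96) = r^2 - 4*r - 32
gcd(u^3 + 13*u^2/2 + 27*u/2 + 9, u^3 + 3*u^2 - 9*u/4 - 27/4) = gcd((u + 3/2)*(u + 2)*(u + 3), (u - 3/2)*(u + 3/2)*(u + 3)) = u^2 + 9*u/2 + 9/2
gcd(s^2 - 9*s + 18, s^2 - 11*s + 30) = s - 6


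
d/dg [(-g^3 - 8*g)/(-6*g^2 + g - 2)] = (-g*(12*g - 1)*(g^2 + 8) + (3*g^2 + 8)*(6*g^2 - g + 2))/(6*g^2 - g + 2)^2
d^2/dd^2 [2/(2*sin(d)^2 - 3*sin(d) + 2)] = 2*(-16*sin(d)^4 + 18*sin(d)^3 + 31*sin(d)^2 - 42*sin(d) + 10)/(-3*sin(d) - cos(2*d) + 3)^3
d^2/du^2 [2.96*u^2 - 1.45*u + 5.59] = 5.92000000000000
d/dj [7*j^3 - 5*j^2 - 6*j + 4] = 21*j^2 - 10*j - 6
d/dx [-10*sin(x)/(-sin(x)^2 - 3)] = 10*(cos(x)^2 + 2)*cos(x)/(sin(x)^2 + 3)^2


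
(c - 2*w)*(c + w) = c^2 - c*w - 2*w^2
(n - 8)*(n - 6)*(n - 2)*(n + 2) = n^4 - 14*n^3 + 44*n^2 + 56*n - 192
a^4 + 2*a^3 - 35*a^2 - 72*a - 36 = (a - 6)*(a + 1)^2*(a + 6)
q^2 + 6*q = q*(q + 6)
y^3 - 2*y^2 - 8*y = y*(y - 4)*(y + 2)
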